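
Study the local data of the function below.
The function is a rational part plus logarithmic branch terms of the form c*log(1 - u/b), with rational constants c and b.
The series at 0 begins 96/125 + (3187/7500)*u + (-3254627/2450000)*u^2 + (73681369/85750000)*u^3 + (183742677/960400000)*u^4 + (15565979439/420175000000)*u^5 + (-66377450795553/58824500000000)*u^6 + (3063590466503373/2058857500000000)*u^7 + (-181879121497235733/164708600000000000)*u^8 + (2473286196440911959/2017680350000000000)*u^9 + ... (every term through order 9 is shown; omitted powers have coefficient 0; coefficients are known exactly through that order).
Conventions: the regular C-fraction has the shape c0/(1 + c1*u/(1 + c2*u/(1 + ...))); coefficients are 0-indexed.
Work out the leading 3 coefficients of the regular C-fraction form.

The regular C-fraction coefficients are [96/125, -3187/5760, 3309689209/899498880].

Taylor coefficients (read off): a_0 = 96/125, a_1 = 3187/7500, a_2 = -3254627/2450000.
c0 = a_0 = 96/125. Peel one level at a time: if S = 1 + c*u/S' with S'(0) = 1, then c is the u-coefficient of S and S' = c*u/(S - 1).
S_1 = c0/f = 1 + (-3187/5760)*u + (3309689209/1625702400)*u^2 + ...; c1 = -3187/5760.
S_2 = c1*u/(S_1 - 1) = 1 + (3309689209/899498880)*u + ...; c2 = 3309689209/899498880.


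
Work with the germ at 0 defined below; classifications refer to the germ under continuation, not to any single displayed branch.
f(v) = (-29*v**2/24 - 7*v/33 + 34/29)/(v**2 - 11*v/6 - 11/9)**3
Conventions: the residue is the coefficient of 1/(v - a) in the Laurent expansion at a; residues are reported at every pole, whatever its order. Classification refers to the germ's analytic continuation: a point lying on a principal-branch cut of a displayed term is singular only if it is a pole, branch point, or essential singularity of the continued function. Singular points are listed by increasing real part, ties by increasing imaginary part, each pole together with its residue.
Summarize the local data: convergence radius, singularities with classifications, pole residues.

Denominator factor (v**2 - 11*v/6 - 11/9)^3: discriminant 33/4, real irrational roots 11/12 + (1/4)*sqrt(33) and 11/12 - (1/4)*sqrt(33); poles of order 3, moduli 11/12 + (1/4)*sqrt(33) and -11/12 + (1/4)*sqrt(33).
The radius of convergence is the smallest modulus among the singular points: -11/12 + (1/4)*sqrt(33).
The factor v**2 - 11*v/6 - 11/9 splits as (v - a)(v - a') with a = 11/12 - (1/4)*sqrt(33), a' = 11/12 + (1/4)*sqrt(33). At the order-3 pole a set g(v) = (v - a)^3*f(v) = [-29*v**2/24 - 7*v/33 + 34/29] / (v - a')^3.
Order-3 pole: residue = g''(a)/2; g''(11/12 - (1/4)*sqrt(33)) = -(79514/9379557)*sqrt(33), so the residue is -(39757/9379557)*sqrt(33).
The factor v**2 - 11*v/6 - 11/9 splits as (v - a)(v - a') with a = 11/12 + (1/4)*sqrt(33), a' = 11/12 - (1/4)*sqrt(33). At the order-3 pole a set g(v) = (v - a)^3*f(v) = [-29*v**2/24 - 7*v/33 + 34/29] / (v - a')^3.
Order-3 pole: residue = g''(a)/2; g''(11/12 + (1/4)*sqrt(33)) = (79514/9379557)*sqrt(33), so the residue is (39757/9379557)*sqrt(33).
List the singular points by increasing real part (a conjugate pair: the negative imaginary part first).

Radius of convergence at 0: -11/12 + (1/4)*sqrt(33).
At 11/12 - (1/4)*sqrt(33): a pole of order 3; residue -(39757/9379557)*sqrt(33).
At 11/12 + (1/4)*sqrt(33): a pole of order 3; residue (39757/9379557)*sqrt(33).


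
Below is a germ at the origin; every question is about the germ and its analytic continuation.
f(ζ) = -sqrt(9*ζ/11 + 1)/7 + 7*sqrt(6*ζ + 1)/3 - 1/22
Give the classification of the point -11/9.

The point is an algebraic (square-root) branch point.

The term (-1/7)*sqrt(1 - ζ/(-11/9)) has argument 1 - -11/9/(-11/9) = 0 at -11/9: a square-root (algebraic, two-sheeted) branch point; the remaining terms are analytic or single-valued there.


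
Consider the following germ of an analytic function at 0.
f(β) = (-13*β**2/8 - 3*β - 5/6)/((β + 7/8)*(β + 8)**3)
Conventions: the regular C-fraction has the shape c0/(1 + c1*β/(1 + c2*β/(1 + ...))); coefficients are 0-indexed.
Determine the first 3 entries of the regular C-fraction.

Taylor coefficients (expand at 0): a_0 = -5/2688, a_1 = -583/150528, a_2 = 13217/4214784.
c0 = a_0 = -5/2688. Peel one level at a time: if S = 1 + c*β/S' with S'(0) = 1, then c is the β-coefficient of S and S' = c*β/(S - 1).
S_1 = c0/f = 1 + (-583/280)*β + (67437/11200)*β^2 + ...; c1 = -583/280.
S_2 = c1*β/(S_1 - 1) = 1 + (67437/23320)*β + ...; c2 = 67437/23320.

The regular C-fraction coefficients are [-5/2688, -583/280, 67437/23320].


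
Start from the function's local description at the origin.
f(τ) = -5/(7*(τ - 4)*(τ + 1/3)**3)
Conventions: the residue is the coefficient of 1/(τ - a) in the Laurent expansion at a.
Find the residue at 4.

At the order-1 pole 4 set g(τ) = (τ - (4))*f(τ) = -5/(7*(τ + 1/3)**3).
Simple pole: residue = g(a) at a = 4, which is -135/15379.

The residue is -135/15379.


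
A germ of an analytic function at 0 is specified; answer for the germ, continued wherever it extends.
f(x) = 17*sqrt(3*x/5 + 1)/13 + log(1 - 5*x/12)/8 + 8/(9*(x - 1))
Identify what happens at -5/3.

The point is an algebraic (square-root) branch point.

The term (17/13)*sqrt(1 - x/(-5/3)) has argument 1 - -5/3/(-5/3) = 0 at -5/3: a square-root (algebraic, two-sheeted) branch point; the remaining terms are analytic or single-valued there.


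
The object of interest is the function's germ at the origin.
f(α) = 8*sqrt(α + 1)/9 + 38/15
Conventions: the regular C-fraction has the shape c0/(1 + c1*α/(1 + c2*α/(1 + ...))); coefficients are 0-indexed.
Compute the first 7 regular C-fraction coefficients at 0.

Taylor coefficients (expand at 0): a_0 = 154/45, a_1 = 4/9, a_2 = -1/9, a_3 = 1/18, a_4 = -5/144, a_5 = 7/288, a_6 = -7/384.
c0 = a_0 = 154/45. Peel one level at a time: if S = 1 + c*α/S' with S'(0) = 1, then c is the α-coefficient of S and S' = c*α/(S - 1).
S_1 = c0/f = 1 + (-10/77)*α + (585/11858)*α^2 + ...; c1 = -10/77.
S_2 = c1*α/(S_1 - 1) = 1 + (117/308)*α + (-1/16)*α^2 + ...; c2 = 117/308.
S_3 = c2*α/(S_2 - 1) = 1 + (77/468)*α + (-12089/219024)*α^2 + ...; c3 = 77/468.
S_4 = c3*α/(S_3 - 1) = 1 + (157/468)*α + (-1/16)*α^2 + ...; c4 = 157/468.
S_5 = c4*α/(S_4 - 1) = 1 + (117/628)*α + (-23049/394384)*α^2 + ...; c5 = 117/628.
S_6 = c5*α/(S_5 - 1) = 1 + (197/628)*α + ...; c6 = 197/628.

The regular C-fraction coefficients are [154/45, -10/77, 117/308, 77/468, 157/468, 117/628, 197/628].


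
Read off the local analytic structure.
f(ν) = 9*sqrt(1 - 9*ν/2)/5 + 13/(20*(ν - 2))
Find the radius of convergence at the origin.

The radius of convergence is 2/9.

Denominator factor (ν - 2): pole of order 1 at 2, modulus 2.
Branch term (9/5)*sqrt(1 - ν/(2/9)): its argument vanishes at ν = 2/9, a square-root branch point, modulus 2/9.
The radius of convergence is the smallest modulus among the singular points: 2/9.


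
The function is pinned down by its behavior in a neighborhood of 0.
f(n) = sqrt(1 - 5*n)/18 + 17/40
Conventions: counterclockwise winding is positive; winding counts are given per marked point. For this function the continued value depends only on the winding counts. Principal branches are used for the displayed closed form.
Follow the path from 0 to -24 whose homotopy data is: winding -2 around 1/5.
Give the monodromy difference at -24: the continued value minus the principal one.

The rational part is single-valued and drops out of the difference; each branch term changes only by its own monodromy.
(1/18)*sqrt(1 - n/(1/5)): winding -2 is even, the square root returns to the same sheet, contribution 0.
Summing the contributions at n = -24 gives 0.

Continued minus principal equals 0.


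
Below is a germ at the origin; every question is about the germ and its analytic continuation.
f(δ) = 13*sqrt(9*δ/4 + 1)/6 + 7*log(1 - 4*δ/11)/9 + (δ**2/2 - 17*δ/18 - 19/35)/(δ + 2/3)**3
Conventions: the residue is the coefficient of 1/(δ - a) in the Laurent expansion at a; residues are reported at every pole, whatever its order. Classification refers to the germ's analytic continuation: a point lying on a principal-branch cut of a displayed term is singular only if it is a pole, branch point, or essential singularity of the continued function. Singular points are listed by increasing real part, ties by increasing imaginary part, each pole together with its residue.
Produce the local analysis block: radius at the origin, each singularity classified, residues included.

Denominator factor (δ + 2/3)^3: pole of order 3 at -2/3, modulus 2/3.
Branch term (13/6)*sqrt(1 - δ/(-4/9)): its argument vanishes at δ = -4/9, a square-root branch point, modulus 4/9.
Branch term (7/9)*log(1 - δ/(11/4)): its argument vanishes at δ = 11/4, a logarithmic branch point, modulus 11/4.
The radius of convergence is the smallest modulus among the singular points: 4/9.
The branch terms are analytic at -2/3 and contribute nothing to the residue; only the rational part matters.
At the order-3 pole -2/3 set g(δ) = (δ - (-2/3))^3*(rational part) = δ**2/2 - 17*δ/18 - 19/35.
Order-3 pole: residue = g''(a)/2; g''(-2/3) = 1, so the residue is 1/2.
List the singular points by increasing real part (a conjugate pair: the negative imaginary part first).

Radius of convergence at 0: 4/9.
At -2/3: a pole of order 3; residue 1/2.
At -4/9: an algebraic (square-root) branch point.
At 11/4: a logarithmic branch point.


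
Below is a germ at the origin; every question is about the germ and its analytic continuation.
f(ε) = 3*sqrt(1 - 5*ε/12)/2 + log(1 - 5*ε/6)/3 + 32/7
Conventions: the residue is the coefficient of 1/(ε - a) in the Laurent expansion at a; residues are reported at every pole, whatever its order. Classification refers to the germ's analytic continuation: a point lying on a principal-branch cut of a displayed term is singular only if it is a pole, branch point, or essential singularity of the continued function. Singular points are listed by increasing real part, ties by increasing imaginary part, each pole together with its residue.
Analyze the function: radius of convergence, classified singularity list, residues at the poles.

Radius of convergence at 0: 6/5.
At 6/5: a logarithmic branch point.
At 12/5: an algebraic (square-root) branch point.

Branch term (3/2)*sqrt(1 - ε/(12/5)): its argument vanishes at ε = 12/5, a square-root branch point, modulus 12/5.
Branch term (1/3)*log(1 - ε/(6/5)): its argument vanishes at ε = 6/5, a logarithmic branch point, modulus 6/5.
The radius of convergence is the smallest modulus among the singular points: 6/5.
List the singular points by increasing real part (a conjugate pair: the negative imaginary part first).


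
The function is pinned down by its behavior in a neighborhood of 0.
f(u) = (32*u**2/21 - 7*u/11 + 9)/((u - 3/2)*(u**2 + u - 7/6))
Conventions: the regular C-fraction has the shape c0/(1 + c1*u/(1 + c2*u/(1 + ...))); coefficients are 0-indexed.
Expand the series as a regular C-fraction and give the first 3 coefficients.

The regular C-fraction coefficients are [36/7, -1007/693, -38267/99693].

Taylor coefficients (expand at 0): a_0 = 36/7, a_1 = 4028/539, a_2 = 155384/11319.
c0 = a_0 = 36/7. Peel one level at a time: if S = 1 + c*u/S' with S'(0) = 1, then c is the u-coefficient of S and S' = c*u/(S - 1).
S_1 = c0/f = 1 + (-1007/693)*u + (-38267/68607)*u^2 + ...; c1 = -1007/693.
S_2 = c1*u/(S_1 - 1) = 1 + (-38267/99693)*u + ...; c2 = -38267/99693.


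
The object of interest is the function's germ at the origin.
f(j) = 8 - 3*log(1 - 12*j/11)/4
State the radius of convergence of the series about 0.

Branch term (-3/4)*log(1 - j/(11/12)): its argument vanishes at j = 11/12, a logarithmic branch point, modulus 11/12.
The radius of convergence is the smallest modulus among the singular points: 11/12.

The radius of convergence is 11/12.


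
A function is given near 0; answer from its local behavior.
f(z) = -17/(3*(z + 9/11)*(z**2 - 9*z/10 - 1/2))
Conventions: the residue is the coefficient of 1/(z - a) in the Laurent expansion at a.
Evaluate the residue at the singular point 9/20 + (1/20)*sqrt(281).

The residue is 10285/3288 - (86955/307976)*sqrt(281).

The factor z**2 - 9*z/10 - 1/2 splits as (z - a)(z - a') with a = 9/20 + (1/20)*sqrt(281), a' = 9/20 - (1/20)*sqrt(281). At the order-1 pole a set g(z) = (z - a)*f(z) = [-17/(3*(z + 9/11))] / (z - a').
Simple pole: residue = g(a) at a = 9/20 + (1/20)*sqrt(281), which is 10285/3288 - (86955/307976)*sqrt(281).


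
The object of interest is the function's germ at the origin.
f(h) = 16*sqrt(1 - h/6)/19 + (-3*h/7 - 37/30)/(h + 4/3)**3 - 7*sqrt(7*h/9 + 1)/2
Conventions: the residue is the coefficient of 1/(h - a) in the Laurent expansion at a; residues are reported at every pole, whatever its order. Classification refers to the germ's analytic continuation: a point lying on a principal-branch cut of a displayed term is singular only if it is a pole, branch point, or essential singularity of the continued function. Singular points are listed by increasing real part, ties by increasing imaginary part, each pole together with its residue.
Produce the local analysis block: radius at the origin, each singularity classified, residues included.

Denominator factor (h + 4/3)^3: pole of order 3 at -4/3, modulus 4/3.
Branch term (16/19)*sqrt(1 - h/(6)): its argument vanishes at h = 6, a square-root branch point, modulus 6.
Branch term (-7/2)*sqrt(1 - h/(-9/7)): its argument vanishes at h = -9/7, a square-root branch point, modulus 9/7.
The radius of convergence is the smallest modulus among the singular points: 9/7.
The branch terms are analytic at -4/3 and contribute nothing to the residue; only the rational part matters.
At the order-3 pole -4/3 set g(h) = (h - (-4/3))^3*(rational part) = -3*h/7 - 37/30.
Order-3 pole: residue = g''(a)/2; g''(-4/3) = 0, so the residue is 0.
List the singular points by increasing real part (a conjugate pair: the negative imaginary part first).

Radius of convergence at 0: 9/7.
At -4/3: a pole of order 3; residue 0.
At -9/7: an algebraic (square-root) branch point.
At 6: an algebraic (square-root) branch point.


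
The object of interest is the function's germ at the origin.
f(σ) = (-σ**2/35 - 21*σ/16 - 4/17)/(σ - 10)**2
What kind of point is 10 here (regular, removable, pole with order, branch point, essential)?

The point is a pole of order 2.

The denominator factor σ - 10 vanishes at 10 and appears to the power 2; the numerator there equals -15439/952, nonzero, and no other factor vanishes.
Hence a pole whose order is the multiplicity, 2.


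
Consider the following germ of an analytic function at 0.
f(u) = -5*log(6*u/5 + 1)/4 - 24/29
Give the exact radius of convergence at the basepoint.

The radius of convergence is 5/6.

Branch term (-5/4)*log(1 - u/(-5/6)): its argument vanishes at u = -5/6, a logarithmic branch point, modulus 5/6.
The radius of convergence is the smallest modulus among the singular points: 5/6.


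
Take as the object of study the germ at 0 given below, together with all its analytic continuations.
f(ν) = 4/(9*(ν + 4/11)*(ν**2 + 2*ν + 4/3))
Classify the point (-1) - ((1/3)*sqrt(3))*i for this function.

The point is a pole of order 1.

The denominator factor ν**2 + 2*ν + 4/3 vanishes at (-1) - ((1/3)*sqrt(3))*i and appears to the power 1; the numerator there equals 4/9, nonzero, and no other factor vanishes.
Hence a pole whose order is the multiplicity, 1.


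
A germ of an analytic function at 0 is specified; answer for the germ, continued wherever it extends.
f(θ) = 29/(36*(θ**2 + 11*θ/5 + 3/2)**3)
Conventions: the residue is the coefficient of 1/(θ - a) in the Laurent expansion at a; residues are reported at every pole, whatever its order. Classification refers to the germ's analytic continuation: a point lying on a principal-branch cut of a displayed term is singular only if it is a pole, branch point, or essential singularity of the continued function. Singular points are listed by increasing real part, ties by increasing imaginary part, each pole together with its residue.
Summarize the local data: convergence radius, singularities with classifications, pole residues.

Denominator factor (θ**2 + 11*θ/5 + 3/2)^3: discriminant -29/25, complex-conjugate roots (-11/10) + ((1/10)*sqrt(29))*i and (-11/10) - ((1/10)*sqrt(29))*i; poles of order 3, moduli (1/2)*sqrt(6) and (1/2)*sqrt(6).
The radius of convergence is the smallest modulus among the singular points: (1/2)*sqrt(6).
The factor θ**2 + 11*θ/5 + 3/2 splits as (θ - a)(θ - a') with a = (-11/10) - ((1/10)*sqrt(29))*i, a' = (-11/10) + ((1/10)*sqrt(29))*i. At the order-3 pole a set g(θ) = (θ - a)^3*f(θ) = [29/36] / (θ - a')^3.
Order-3 pole: residue = g''(a)/2; g''((-11/10) - ((1/10)*sqrt(29))*i) = ((3125/2523)*sqrt(29))*i, so the residue is ((3125/5046)*sqrt(29))*i.
The factor θ**2 + 11*θ/5 + 3/2 splits as (θ - a)(θ - a') with a = (-11/10) + ((1/10)*sqrt(29))*i, a' = (-11/10) - ((1/10)*sqrt(29))*i. At the order-3 pole a set g(θ) = (θ - a)^3*f(θ) = [29/36] / (θ - a')^3.
Order-3 pole: residue = g''(a)/2; g''((-11/10) + ((1/10)*sqrt(29))*i) = -((3125/2523)*sqrt(29))*i, so the residue is -((3125/5046)*sqrt(29))*i.
List the singular points by increasing real part (a conjugate pair: the negative imaginary part first).

Radius of convergence at 0: (1/2)*sqrt(6).
At (-11/10) - ((1/10)*sqrt(29))*i: a pole of order 3; residue ((3125/5046)*sqrt(29))*i.
At (-11/10) + ((1/10)*sqrt(29))*i: a pole of order 3; residue -((3125/5046)*sqrt(29))*i.


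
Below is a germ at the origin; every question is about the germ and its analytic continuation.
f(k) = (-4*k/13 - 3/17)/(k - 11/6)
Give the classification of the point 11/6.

The point is a pole of order 1.

The denominator factor k - 11/6 vanishes at 11/6 and appears to the power 1; the numerator there equals -491/663, nonzero, and no other factor vanishes.
Hence a pole whose order is the multiplicity, 1.


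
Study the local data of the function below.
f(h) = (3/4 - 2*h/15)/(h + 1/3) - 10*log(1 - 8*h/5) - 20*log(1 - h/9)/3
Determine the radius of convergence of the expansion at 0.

Denominator factor (h + 1/3): pole of order 1 at -1/3, modulus 1/3.
Branch term (-10)*log(1 - h/(5/8)): its argument vanishes at h = 5/8, a logarithmic branch point, modulus 5/8.
Branch term (-20/3)*log(1 - h/(9)): its argument vanishes at h = 9, a logarithmic branch point, modulus 9.
The radius of convergence is the smallest modulus among the singular points: 1/3.

The radius of convergence is 1/3.


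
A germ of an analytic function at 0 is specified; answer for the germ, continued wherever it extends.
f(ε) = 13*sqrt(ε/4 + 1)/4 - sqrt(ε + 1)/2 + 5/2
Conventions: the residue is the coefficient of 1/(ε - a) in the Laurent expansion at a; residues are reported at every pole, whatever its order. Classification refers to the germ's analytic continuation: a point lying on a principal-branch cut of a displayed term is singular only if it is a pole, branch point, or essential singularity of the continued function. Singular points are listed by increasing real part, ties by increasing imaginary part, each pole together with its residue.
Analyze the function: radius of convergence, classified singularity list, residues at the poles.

Radius of convergence at 0: 1.
At -4: an algebraic (square-root) branch point.
At -1: an algebraic (square-root) branch point.

Branch term (13/4)*sqrt(1 - ε/(-4)): its argument vanishes at ε = -4, a square-root branch point, modulus 4.
Branch term (-1/2)*sqrt(1 - ε/(-1)): its argument vanishes at ε = -1, a square-root branch point, modulus 1.
The radius of convergence is the smallest modulus among the singular points: 1.
List the singular points by increasing real part (a conjugate pair: the negative imaginary part first).


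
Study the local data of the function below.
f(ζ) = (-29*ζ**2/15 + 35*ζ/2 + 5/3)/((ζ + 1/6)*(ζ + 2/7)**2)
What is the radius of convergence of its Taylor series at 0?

Denominator factor (ζ + 1/6): pole of order 1 at -1/6, modulus 1/6.
Denominator factor (ζ + 2/7)^2: pole of order 2 at -2/7, modulus 2/7.
The radius of convergence is the smallest modulus among the singular points: 1/6.

The radius of convergence is 1/6.


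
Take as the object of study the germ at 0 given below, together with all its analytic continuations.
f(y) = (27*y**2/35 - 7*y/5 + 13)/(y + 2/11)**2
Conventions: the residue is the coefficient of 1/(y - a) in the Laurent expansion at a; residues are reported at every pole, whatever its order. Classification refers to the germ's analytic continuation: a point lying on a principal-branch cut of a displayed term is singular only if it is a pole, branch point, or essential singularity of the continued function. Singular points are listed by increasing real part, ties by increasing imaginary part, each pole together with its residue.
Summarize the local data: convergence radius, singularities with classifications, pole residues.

Radius of convergence at 0: 2/11.
At -2/11: a pole of order 2; residue -647/385.

Denominator factor (y + 2/11)^2: pole of order 2 at -2/11, modulus 2/11.
The radius of convergence is the smallest modulus among the singular points: 2/11.
At the order-2 pole -2/11 set g(y) = (y - (-2/11))^2*f(y) = 27*y**2/35 - 7*y/5 + 13.
Order-2 pole: residue = g'(a); g'(-2/11) = -647/385, so the residue is -647/385.


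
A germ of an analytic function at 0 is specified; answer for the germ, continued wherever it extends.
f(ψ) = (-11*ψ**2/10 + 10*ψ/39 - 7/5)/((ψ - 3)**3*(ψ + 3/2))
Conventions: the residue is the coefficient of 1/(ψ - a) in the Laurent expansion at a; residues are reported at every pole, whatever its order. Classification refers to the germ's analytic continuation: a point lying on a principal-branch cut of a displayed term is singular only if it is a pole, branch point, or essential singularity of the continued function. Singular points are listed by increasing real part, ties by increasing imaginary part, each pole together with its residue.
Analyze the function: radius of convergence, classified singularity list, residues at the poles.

Radius of convergence at 0: 3/2.
At -3/2: a pole of order 1; residue 443/9477.
At 3: a pole of order 3; residue -443/9477.

Denominator factor (ψ + 3/2): pole of order 1 at -3/2, modulus 3/2.
Denominator factor (ψ - 3)^3: pole of order 3 at 3, modulus 3.
The radius of convergence is the smallest modulus among the singular points: 3/2.
At the order-1 pole -3/2 set g(ψ) = (ψ - (-3/2))*f(ψ) = (-11*ψ**2/10 + 10*ψ/39 - 7/5)/(ψ - 3)**3.
Simple pole: residue = g(a) at a = -3/2, which is 443/9477.
At the order-3 pole 3 set g(ψ) = (ψ - (3))^3*f(ψ) = (-11*ψ**2/10 + 10*ψ/39 - 7/5)/(ψ + 3/2).
Order-3 pole: residue = g''(a)/2; g''(3) = -886/9477, so the residue is -443/9477.
List the singular points by increasing real part (a conjugate pair: the negative imaginary part first).


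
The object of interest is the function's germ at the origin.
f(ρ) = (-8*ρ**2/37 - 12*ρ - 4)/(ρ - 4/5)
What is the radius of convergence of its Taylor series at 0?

Denominator factor (ρ - 4/5): pole of order 1 at 4/5, modulus 4/5.
The radius of convergence is the smallest modulus among the singular points: 4/5.

The radius of convergence is 4/5.


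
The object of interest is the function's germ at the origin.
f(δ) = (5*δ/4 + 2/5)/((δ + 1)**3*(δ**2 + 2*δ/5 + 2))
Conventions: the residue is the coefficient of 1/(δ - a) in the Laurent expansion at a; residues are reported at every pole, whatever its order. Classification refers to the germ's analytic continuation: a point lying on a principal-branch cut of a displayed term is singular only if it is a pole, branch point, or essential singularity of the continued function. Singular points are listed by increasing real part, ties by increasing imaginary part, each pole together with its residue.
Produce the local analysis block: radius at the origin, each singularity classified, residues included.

Radius of convergence at 0: 1.
At -1: a pole of order 3; residue 2617/8788.
At (-1/5) - (7/5)*i: a pole of order 1; residue (-2617/17576) - (1817/123032)*i.
At (-1/5) + (7/5)*i: a pole of order 1; residue (-2617/17576) + (1817/123032)*i.

Denominator factor (δ**2 + 2*δ/5 + 2): discriminant -196/25, complex-conjugate roots (-1/5) + (7/5)*i and (-1/5) - (7/5)*i; poles of order 1, moduli sqrt(2) and sqrt(2).
Denominator factor (δ + 1)^3: pole of order 3 at -1, modulus 1.
The radius of convergence is the smallest modulus among the singular points: 1.
At the order-3 pole -1 set g(δ) = (δ - (-1))^3*f(δ) = (5*δ/4 + 2/5)/(δ**2 + 2*δ/5 + 2).
Order-3 pole: residue = g''(a)/2; g''(-1) = 2617/4394, so the residue is 2617/8788.
The factor δ**2 + 2*δ/5 + 2 splits as (δ - a)(δ - a') with a = (-1/5) - (7/5)*i, a' = (-1/5) + (7/5)*i. At the order-1 pole a set g(δ) = (δ - a)*f(δ) = [(5*δ/4 + 2/5)/(δ + 1)**3] / (δ - a').
Simple pole: residue = g(a) at a = (-1/5) - (7/5)*i, which is (-2617/17576) - (1817/123032)*i.
The factor δ**2 + 2*δ/5 + 2 splits as (δ - a)(δ - a') with a = (-1/5) + (7/5)*i, a' = (-1/5) - (7/5)*i. At the order-1 pole a set g(δ) = (δ - a)*f(δ) = [(5*δ/4 + 2/5)/(δ + 1)**3] / (δ - a').
Simple pole: residue = g(a) at a = (-1/5) + (7/5)*i, which is (-2617/17576) + (1817/123032)*i.
List the singular points by increasing real part (a conjugate pair: the negative imaginary part first).


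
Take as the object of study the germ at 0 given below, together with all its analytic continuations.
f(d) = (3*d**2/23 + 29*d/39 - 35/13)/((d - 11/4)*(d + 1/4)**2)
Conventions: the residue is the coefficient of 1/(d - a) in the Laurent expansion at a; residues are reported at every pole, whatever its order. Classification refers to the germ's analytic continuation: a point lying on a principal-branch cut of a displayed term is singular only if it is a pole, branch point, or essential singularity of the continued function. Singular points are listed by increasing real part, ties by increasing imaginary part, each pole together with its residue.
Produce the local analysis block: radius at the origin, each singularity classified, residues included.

Denominator factor (d + 1/4)^2: pole of order 2 at -1/4, modulus 1/4.
Denominator factor (d - 11/4): pole of order 1 at 11/4, modulus 11/4.
The radius of convergence is the smallest modulus among the singular points: 1/4.
At the order-2 pole -1/4 set g(d) = (d - (-1/4))^2*f(d) = (3*d**2/23 + 29*d/39 - 35/13)/(d - 11/4).
Order-2 pole: residue = g'(a); g'(-1/4) = 521/5616, so the residue is 521/5616.
At the order-1 pole 11/4 set g(d) = (d - (11/4))*f(d) = (3*d**2/23 + 29*d/39 - 35/13)/(d + 1/4)**2.
Simple pole: residue = g(a) at a = 11/4, which is 4865/129168.
List the singular points by increasing real part (a conjugate pair: the negative imaginary part first).

Radius of convergence at 0: 1/4.
At -1/4: a pole of order 2; residue 521/5616.
At 11/4: a pole of order 1; residue 4865/129168.


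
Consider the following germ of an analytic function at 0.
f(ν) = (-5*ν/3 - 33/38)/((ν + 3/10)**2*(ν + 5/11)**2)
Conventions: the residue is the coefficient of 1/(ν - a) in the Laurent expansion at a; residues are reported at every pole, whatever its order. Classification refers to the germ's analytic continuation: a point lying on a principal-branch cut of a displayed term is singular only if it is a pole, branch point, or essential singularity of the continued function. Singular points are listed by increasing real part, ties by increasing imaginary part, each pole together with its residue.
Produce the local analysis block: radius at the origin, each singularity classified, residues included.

Denominator factor (ν + 5/11)^2: pole of order 2 at -5/11, modulus 5/11.
Denominator factor (ν + 3/10)^2: pole of order 2 at -3/10, modulus 3/10.
The radius of convergence is the smallest modulus among the singular points: 3/10.
At the order-2 pole -5/11 set g(ν) = (ν - (-5/11))^2*f(ν) = (-5*ν/3 - 33/38)/(ν + 3/10)**2.
Order-2 pole: residue = g'(a); g'(-5/11) = -36360500/280041, so the residue is -36360500/280041.
At the order-2 pole -3/10 set g(ν) = (ν - (-3/10))^2*f(ν) = (-5*ν/3 - 33/38)/(ν + 5/11)**2.
Order-2 pole: residue = g'(a); g'(-3/10) = 36360500/280041, so the residue is 36360500/280041.
List the singular points by increasing real part (a conjugate pair: the negative imaginary part first).

Radius of convergence at 0: 3/10.
At -5/11: a pole of order 2; residue -36360500/280041.
At -3/10: a pole of order 2; residue 36360500/280041.


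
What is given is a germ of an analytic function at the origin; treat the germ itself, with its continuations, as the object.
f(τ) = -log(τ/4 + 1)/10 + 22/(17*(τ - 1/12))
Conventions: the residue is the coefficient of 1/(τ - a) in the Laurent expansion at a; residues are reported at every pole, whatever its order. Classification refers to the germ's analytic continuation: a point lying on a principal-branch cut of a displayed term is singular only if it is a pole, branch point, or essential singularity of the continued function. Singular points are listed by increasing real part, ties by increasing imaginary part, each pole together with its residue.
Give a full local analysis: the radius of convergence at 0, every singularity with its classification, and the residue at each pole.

Radius of convergence at 0: 1/12.
At -4: a logarithmic branch point.
At 1/12: a pole of order 1; residue 22/17.

Denominator factor (τ - 1/12): pole of order 1 at 1/12, modulus 1/12.
Branch term (-1/10)*log(1 - τ/(-4)): its argument vanishes at τ = -4, a logarithmic branch point, modulus 4.
The radius of convergence is the smallest modulus among the singular points: 1/12.
The branch term is analytic at 1/12 and contributes nothing to the residue; only the rational part matters.
At the order-1 pole 1/12 set g(τ) = (τ - (1/12))*(rational part) = 22/17.
Simple pole: residue = g(a) at a = 1/12, which is 22/17.
List the singular points by increasing real part (a conjugate pair: the negative imaginary part first).


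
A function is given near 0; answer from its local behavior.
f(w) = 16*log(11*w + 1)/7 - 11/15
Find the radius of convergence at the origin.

Branch term (16/7)*log(1 - w/(-1/11)): its argument vanishes at w = -1/11, a logarithmic branch point, modulus 1/11.
The radius of convergence is the smallest modulus among the singular points: 1/11.

The radius of convergence is 1/11.


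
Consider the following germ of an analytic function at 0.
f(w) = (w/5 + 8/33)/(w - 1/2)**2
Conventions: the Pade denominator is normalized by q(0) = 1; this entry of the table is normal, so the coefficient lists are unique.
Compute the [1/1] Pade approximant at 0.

Taylor coefficients needed (expand at 0): a_0 = 32/33, a_1 = 772/165, a_2 = 816/55.
Write the denominator as Q(w) = 1 + q1*w. Requiring Q*f - P = O(w^3) with deg P <= 1 kills the coefficients of w^2..w^2 in Q*f:
  w^2: a_2 + q1*a_1 = 0, i.e. 816/55 + (772/165)*q1 = 0.
Solving this linear system: q1 = -612/193.
The numerator is Q*f truncated at degree 1: P0 = a_0 = 32/33; P1 = a_1 + q1*a_0 = 51076/31845.

The Pade approximant has numerator coefficients [32/33, 51076/31845]; denominator coefficients [1, -612/193].


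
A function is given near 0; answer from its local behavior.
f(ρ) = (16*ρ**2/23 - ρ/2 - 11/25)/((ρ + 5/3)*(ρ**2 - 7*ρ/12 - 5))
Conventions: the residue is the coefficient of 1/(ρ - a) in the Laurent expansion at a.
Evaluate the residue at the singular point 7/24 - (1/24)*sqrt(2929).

The residue is 33071/25875 + (1583587/75787875)*sqrt(2929).

The factor ρ**2 - 7*ρ/12 - 5 splits as (ρ - a)(ρ - a') with a = 7/24 - (1/24)*sqrt(2929), a' = 7/24 + (1/24)*sqrt(2929). At the order-1 pole a set g(ρ) = (ρ - a)*f(ρ) = [(16*ρ**2/23 - ρ/2 - 11/25)/(ρ + 5/3)] / (ρ - a').
Simple pole: residue = g(a) at a = 7/24 - (1/24)*sqrt(2929), which is 33071/25875 + (1583587/75787875)*sqrt(2929).


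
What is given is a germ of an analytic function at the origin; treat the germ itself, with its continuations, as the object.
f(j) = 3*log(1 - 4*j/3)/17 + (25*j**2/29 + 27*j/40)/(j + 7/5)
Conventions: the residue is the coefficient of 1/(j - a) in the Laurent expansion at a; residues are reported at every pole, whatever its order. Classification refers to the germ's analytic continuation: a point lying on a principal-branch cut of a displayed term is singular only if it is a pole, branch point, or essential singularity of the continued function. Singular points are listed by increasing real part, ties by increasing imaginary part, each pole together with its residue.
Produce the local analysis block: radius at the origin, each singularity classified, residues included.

Radius of convergence at 0: 3/4.
At -7/5: a pole of order 1; residue 4319/5800.
At 3/4: a logarithmic branch point.

Denominator factor (j + 7/5): pole of order 1 at -7/5, modulus 7/5.
Branch term (3/17)*log(1 - j/(3/4)): its argument vanishes at j = 3/4, a logarithmic branch point, modulus 3/4.
The radius of convergence is the smallest modulus among the singular points: 3/4.
The branch term is analytic at -7/5 and contributes nothing to the residue; only the rational part matters.
At the order-1 pole -7/5 set g(j) = (j - (-7/5))*(rational part) = 25*j**2/29 + 27*j/40.
Simple pole: residue = g(a) at a = -7/5, which is 4319/5800.
List the singular points by increasing real part (a conjugate pair: the negative imaginary part first).


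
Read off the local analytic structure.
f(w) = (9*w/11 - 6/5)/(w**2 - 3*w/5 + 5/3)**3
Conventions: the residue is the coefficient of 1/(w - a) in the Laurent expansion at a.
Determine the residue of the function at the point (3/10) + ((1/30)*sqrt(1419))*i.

The residue is ((1771875/1164061987)*sqrt(1419))*i.

The factor w**2 - 3*w/5 + 5/3 splits as (w - a)(w - a') with a = (3/10) + ((1/30)*sqrt(1419))*i, a' = (3/10) - ((1/30)*sqrt(1419))*i. At the order-3 pole a set g(w) = (w - a)^3*f(w) = [9*w/11 - 6/5] / (w - a')^3.
Order-3 pole: residue = g''(a)/2; g''((3/10) + ((1/30)*sqrt(1419))*i) = ((3543750/1164061987)*sqrt(1419))*i, so the residue is ((1771875/1164061987)*sqrt(1419))*i.


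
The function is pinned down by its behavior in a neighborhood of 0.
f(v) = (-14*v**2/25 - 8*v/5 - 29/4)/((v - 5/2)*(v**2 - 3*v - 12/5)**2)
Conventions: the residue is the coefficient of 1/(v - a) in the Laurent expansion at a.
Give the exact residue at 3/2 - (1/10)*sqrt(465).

The factor v**2 - 3*v - 12/5 splits as (v - a)(v - a') with a = 3/2 - (1/10)*sqrt(465), a' = 3/2 + (1/10)*sqrt(465). At the order-2 pole a set g(v) = (v - a)^2*f(v) = [(-14*v**2/25 - 8*v/5 - 29/4)/(v - 5/2)] / (v - a')^2.
Order-2 pole: residue = g'(a); g'(3/2 - (1/10)*sqrt(465)) = 2950/5329 - (4843418/230452605)*sqrt(465), so the residue is 2950/5329 - (4843418/230452605)*sqrt(465).

The residue is 2950/5329 - (4843418/230452605)*sqrt(465).


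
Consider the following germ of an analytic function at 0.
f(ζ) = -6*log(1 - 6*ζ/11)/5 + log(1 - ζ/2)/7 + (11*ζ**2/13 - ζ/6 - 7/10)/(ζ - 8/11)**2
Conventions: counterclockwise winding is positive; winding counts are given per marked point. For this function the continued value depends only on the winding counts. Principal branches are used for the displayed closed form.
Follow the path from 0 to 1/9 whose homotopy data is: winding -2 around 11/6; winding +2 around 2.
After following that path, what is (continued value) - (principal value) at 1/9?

Continued minus principal equals (188/35)*pi*i.

The rational part is single-valued and drops out of the difference; each branch term changes only by its own monodromy.
(-6/5)*log(1 - ζ/(11/6)): each positive loop around 11/6 adds 2*pi*i to the log, so winding -2 contributes (-6/5)*(-2)*2*pi*i = (24/5)*pi*i.
(1/7)*log(1 - ζ/(2)): each positive loop around 2 adds 2*pi*i to the log, so winding +2 contributes (1/7)*(2)*2*pi*i = (4/7)*pi*i.
Summing the contributions at ζ = 1/9 gives (188/35)*pi*i.


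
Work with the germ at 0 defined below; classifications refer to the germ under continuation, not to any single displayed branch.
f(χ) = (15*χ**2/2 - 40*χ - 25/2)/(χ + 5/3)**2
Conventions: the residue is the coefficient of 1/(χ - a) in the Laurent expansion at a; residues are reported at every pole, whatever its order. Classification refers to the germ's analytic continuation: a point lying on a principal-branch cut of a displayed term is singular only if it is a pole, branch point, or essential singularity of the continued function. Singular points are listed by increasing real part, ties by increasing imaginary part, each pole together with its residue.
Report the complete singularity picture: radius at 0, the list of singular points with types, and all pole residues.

Denominator factor (χ + 5/3)^2: pole of order 2 at -5/3, modulus 5/3.
The radius of convergence is the smallest modulus among the singular points: 5/3.
At the order-2 pole -5/3 set g(χ) = (χ - (-5/3))^2*f(χ) = 15*χ**2/2 - 40*χ - 25/2.
Order-2 pole: residue = g'(a); g'(-5/3) = -65, so the residue is -65.

Radius of convergence at 0: 5/3.
At -5/3: a pole of order 2; residue -65.


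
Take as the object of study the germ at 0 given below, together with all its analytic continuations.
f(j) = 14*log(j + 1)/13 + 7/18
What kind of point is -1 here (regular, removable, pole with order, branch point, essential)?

The point is a logarithmic branch point.

The term (14/13)*log(1 - j/(-1)) has argument 1 - -1/(-1) = 0 at -1: a logarithmic (infinitely-sheeted) branch point; the remaining terms are analytic or single-valued there.


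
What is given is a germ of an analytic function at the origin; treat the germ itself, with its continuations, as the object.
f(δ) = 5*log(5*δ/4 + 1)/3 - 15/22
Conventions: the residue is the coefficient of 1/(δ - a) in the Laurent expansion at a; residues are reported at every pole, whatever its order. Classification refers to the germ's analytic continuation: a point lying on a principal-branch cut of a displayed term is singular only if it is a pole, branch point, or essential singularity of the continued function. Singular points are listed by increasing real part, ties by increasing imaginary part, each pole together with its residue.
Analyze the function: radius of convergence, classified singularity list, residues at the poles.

Radius of convergence at 0: 4/5.
At -4/5: a logarithmic branch point.

Branch term (5/3)*log(1 - δ/(-4/5)): its argument vanishes at δ = -4/5, a logarithmic branch point, modulus 4/5.
The radius of convergence is the smallest modulus among the singular points: 4/5.


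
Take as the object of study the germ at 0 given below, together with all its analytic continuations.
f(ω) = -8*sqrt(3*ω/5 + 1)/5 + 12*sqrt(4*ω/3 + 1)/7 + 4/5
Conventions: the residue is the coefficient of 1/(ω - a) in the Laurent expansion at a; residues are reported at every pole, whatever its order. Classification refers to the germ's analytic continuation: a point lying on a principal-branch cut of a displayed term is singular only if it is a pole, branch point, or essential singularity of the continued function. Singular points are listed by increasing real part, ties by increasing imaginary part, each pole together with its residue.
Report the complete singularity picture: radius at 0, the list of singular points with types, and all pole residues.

Radius of convergence at 0: 3/4.
At -5/3: an algebraic (square-root) branch point.
At -3/4: an algebraic (square-root) branch point.

Branch term (-8/5)*sqrt(1 - ω/(-5/3)): its argument vanishes at ω = -5/3, a square-root branch point, modulus 5/3.
Branch term (12/7)*sqrt(1 - ω/(-3/4)): its argument vanishes at ω = -3/4, a square-root branch point, modulus 3/4.
The radius of convergence is the smallest modulus among the singular points: 3/4.
List the singular points by increasing real part (a conjugate pair: the negative imaginary part first).


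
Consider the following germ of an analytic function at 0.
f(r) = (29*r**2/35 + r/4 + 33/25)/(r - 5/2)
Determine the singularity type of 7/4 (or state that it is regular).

Denominator factors: r - 5/2 = -3/4 at r = 7/4 — none vanishes.
So the germ continues analytically to 7/4.

The point is a regular point.


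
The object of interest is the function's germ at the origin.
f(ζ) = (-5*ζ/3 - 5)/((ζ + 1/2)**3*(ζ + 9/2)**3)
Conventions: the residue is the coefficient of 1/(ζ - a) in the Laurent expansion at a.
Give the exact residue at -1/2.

At the order-3 pole -1/2 set g(ζ) = (ζ - (-1/2))^3*f(ζ) = (-5*ζ/3 - 5)/(ζ + 9/2)**3.
Order-3 pole: residue = g''(a)/2; g''(-1/2) = -5/512, so the residue is -5/1024.

The residue is -5/1024.
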